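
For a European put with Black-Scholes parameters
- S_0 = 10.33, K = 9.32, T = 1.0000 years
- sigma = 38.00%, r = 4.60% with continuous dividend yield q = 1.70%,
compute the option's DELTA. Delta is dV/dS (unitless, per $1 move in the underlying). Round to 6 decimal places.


d1 = 0.5370780380; d2 = 0.1570780380
phi(d1) = 0.3453610309; exp(-qT) = 0.9831436846; exp(-rT) = 0.9550419622
N(-d1) = 0.2956068552
Delta = -exp(-qT) * N(-d1) = -0.9831436846 * 0.2956068552 = -0.290624

Answer: Delta = -0.290624


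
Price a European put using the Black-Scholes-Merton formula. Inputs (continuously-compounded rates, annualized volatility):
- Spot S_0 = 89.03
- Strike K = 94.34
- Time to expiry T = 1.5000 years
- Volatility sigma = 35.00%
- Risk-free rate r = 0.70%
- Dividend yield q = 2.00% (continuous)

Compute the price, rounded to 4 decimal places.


Answer: Price = 18.9752

Derivation:
d1 = (ln(S/K) + (r - q + 0.5*sigma^2) * T) / (sigma * sqrt(T)) = 0.03369358
d2 = d1 - sigma * sqrt(T) = -0.39496713
exp(-rT) = 0.98955493; exp(-qT) = 0.97044553
P = K * exp(-rT) * N(-d2) - S_0 * exp(-qT) * N(-d1)
N(-d1) = 0.48656075; N(-d2) = 0.65356642
P = 94.3400 * 0.98955493 * 0.65356642 - 89.0300 * 0.97044553 * 0.48656075 = 18.9752


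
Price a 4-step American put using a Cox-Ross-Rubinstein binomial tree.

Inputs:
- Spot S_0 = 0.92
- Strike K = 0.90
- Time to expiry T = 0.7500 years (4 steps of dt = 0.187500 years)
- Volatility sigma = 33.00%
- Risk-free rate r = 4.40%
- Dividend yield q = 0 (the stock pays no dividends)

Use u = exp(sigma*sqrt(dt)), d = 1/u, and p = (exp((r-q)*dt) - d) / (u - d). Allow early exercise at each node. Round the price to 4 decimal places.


Answer: Price = V(0,0) = 0.0786

Derivation:
dt = T/N = 0.187500
u = exp(sigma*sqrt(dt)) = 1.153608; d = 1/u = 0.866846
p = (exp((r-q)*dt) - d) / (u - d) = 0.493226
Discount per step: exp(-r*dt) = 0.991784
Stock lattice S(k, i) with i counting down-moves:
  k=0: S(0,0) = 0.9200
  k=1: S(1,0) = 1.0613; S(1,1) = 0.7975
  k=2: S(2,0) = 1.2243; S(2,1) = 0.9200; S(2,2) = 0.6913
  k=3: S(3,0) = 1.4124; S(3,1) = 1.0613; S(3,2) = 0.7975; S(3,3) = 0.5993
  k=4: S(4,0) = 1.6294; S(4,1) = 1.2243; S(4,2) = 0.9200; S(4,3) = 0.6913; S(4,4) = 0.5195
Terminal payoffs V(N, i) = max(K - S_T, 0):
  V(4,0) = 0.000000; V(4,1) = 0.000000; V(4,2) = 0.000000; V(4,3) = 0.208692; V(4,4) = 0.380536
Backward induction: V(k, i) = exp(-r*dt) * [p * V(k+1, i) + (1-p) * V(k+1, i+1)]; then take max(V_cont, immediate exercise) for American.
  V(3,0) = exp(-r*dt) * [p*0.000000 + (1-p)*0.000000] = 0.000000; exercise = 0.000000; V(3,0) = max -> 0.000000
  V(3,1) = exp(-r*dt) * [p*0.000000 + (1-p)*0.000000] = 0.000000; exercise = 0.000000; V(3,1) = max -> 0.000000
  V(3,2) = exp(-r*dt) * [p*0.000000 + (1-p)*0.208692] = 0.104891; exercise = 0.102502; V(3,2) = max -> 0.104891
  V(3,3) = exp(-r*dt) * [p*0.208692 + (1-p)*0.380536] = 0.293348; exercise = 0.300743; V(3,3) = max -> 0.300743
  V(2,0) = exp(-r*dt) * [p*0.000000 + (1-p)*0.000000] = 0.000000; exercise = 0.000000; V(2,0) = max -> 0.000000
  V(2,1) = exp(-r*dt) * [p*0.000000 + (1-p)*0.104891] = 0.052719; exercise = 0.000000; V(2,1) = max -> 0.052719
  V(2,2) = exp(-r*dt) * [p*0.104891 + (1-p)*0.300743] = 0.202466; exercise = 0.208692; V(2,2) = max -> 0.208692
  V(1,0) = exp(-r*dt) * [p*0.000000 + (1-p)*0.052719] = 0.026497; exercise = 0.000000; V(1,0) = max -> 0.026497
  V(1,1) = exp(-r*dt) * [p*0.052719 + (1-p)*0.208692] = 0.130680; exercise = 0.102502; V(1,1) = max -> 0.130680
  V(0,0) = exp(-r*dt) * [p*0.026497 + (1-p)*0.130680] = 0.078643; exercise = 0.000000; V(0,0) = max -> 0.078643


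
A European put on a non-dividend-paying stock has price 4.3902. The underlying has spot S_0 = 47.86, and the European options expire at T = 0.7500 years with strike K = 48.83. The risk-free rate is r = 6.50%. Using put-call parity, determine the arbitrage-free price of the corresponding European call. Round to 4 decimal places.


Put-call parity: C - P = S_0 * exp(-qT) - K * exp(-rT).
S_0 * exp(-qT) = 47.8600 * 1.00000000 = 47.86000000
K * exp(-rT) = 48.8300 * 0.95241920 = 46.50662977
C = P + S*exp(-qT) - K*exp(-rT)
C = 4.3902 + 47.86000000 - 46.50662977 = 5.7436

Answer: Call price = 5.7436


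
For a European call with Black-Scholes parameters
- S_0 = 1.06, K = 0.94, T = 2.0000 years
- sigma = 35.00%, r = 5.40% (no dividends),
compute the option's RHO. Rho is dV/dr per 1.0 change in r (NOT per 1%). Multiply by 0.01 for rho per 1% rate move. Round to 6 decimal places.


d1 = 0.7084084877; d2 = 0.2134337408
phi(d1) = 0.3104104497; exp(-qT) = 1.0000000000; exp(-rT) = 0.8976275964
N(d2) = 0.5845056673
Rho = K*T*exp(-rT)*N(d2) = 0.9400 * 2.0000 * 0.8976275964 * 0.5845056673 = 0.986377

Answer: Rho = 0.986377


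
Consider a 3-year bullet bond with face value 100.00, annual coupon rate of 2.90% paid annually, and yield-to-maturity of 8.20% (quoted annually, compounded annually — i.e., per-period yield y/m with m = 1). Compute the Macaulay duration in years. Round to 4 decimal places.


Coupon per period c = face * coupon_rate / m = 2.900000
Periods per year m = 1; per-period yield y/m = 0.082000
Number of cashflows N = 3
Cashflows (t years, CF_t, discount factor 1/(1+y/m)^(m*t), PV):
  t = 1.0000: CF_t = 2.900000, DF = 0.924214, PV = 2.680222
  t = 2.0000: CF_t = 2.900000, DF = 0.854172, PV = 2.477100
  t = 3.0000: CF_t = 102.900000, DF = 0.789438, PV = 81.233206
Price P = sum_t PV_t = 86.390527
Macaulay numerator sum_t t * PV_t:
  t * PV_t at t = 1.0000: 2.680222
  t * PV_t at t = 2.0000: 4.954199
  t * PV_t at t = 3.0000: 243.699617
Macaulay duration D = (sum_t t * PV_t) / P = 251.334038 / 86.390527 = 2.909278

Answer: Macaulay duration = 2.9093 years


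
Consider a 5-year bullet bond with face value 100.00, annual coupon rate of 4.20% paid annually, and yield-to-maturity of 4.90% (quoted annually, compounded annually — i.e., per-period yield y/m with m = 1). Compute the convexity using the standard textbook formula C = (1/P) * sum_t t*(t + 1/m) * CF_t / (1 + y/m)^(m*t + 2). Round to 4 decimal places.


Answer: Convexity = 24.4146

Derivation:
Coupon per period c = face * coupon_rate / m = 4.200000
Periods per year m = 1; per-period yield y/m = 0.049000
Number of cashflows N = 5
Cashflows (t years, CF_t, discount factor 1/(1+y/m)^(m*t), PV):
  t = 1.0000: CF_t = 4.200000, DF = 0.953289, PV = 4.003813
  t = 2.0000: CF_t = 4.200000, DF = 0.908760, PV = 3.816790
  t = 3.0000: CF_t = 4.200000, DF = 0.866310, PV = 3.638504
  t = 4.0000: CF_t = 4.200000, DF = 0.825844, PV = 3.468545
  t = 5.0000: CF_t = 104.200000, DF = 0.787268, PV = 82.033318
Price P = sum_t PV_t = 96.960970
Convexity numerator sum_t t*(t + 1/m) * CF_t / (1+y/m)^(m*t + 2):
  t = 1.0000: term = 7.277007
  t = 2.0000: term = 20.811270
  t = 3.0000: term = 39.678304
  t = 4.0000: term = 63.041474
  t = 5.0000: term = 2236.457020
Convexity = (1/P) * sum = 2367.265075 / 96.960970 = 24.414618


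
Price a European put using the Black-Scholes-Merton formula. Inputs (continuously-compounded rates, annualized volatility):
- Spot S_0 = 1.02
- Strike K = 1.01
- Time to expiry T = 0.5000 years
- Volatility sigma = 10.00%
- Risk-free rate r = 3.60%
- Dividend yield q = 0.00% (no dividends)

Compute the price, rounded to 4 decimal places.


Answer: Price = 0.0165

Derivation:
d1 = (ln(S/K) + (r - q + 0.5*sigma^2) * T) / (sigma * sqrt(T)) = 0.42924629
d2 = d1 - sigma * sqrt(T) = 0.35853561
exp(-rT) = 0.98216103; exp(-qT) = 1.00000000
P = K * exp(-rT) * N(-d2) - S_0 * exp(-qT) * N(-d1)
N(-d1) = 0.33387200; N(-d2) = 0.35997126
P = 1.0100 * 0.98216103 * 0.35997126 - 1.0200 * 1.00000000 * 0.33387200 = 0.0165


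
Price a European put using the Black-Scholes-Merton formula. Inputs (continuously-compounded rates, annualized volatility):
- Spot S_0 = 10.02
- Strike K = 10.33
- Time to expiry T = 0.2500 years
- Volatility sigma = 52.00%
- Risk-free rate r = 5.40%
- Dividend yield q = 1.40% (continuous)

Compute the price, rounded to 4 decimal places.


Answer: Price = 1.1499

Derivation:
d1 = (ln(S/K) + (r - q + 0.5*sigma^2) * T) / (sigma * sqrt(T)) = 0.05127236
d2 = d1 - sigma * sqrt(T) = -0.20872764
exp(-rT) = 0.98659072; exp(-qT) = 0.99650612
P = K * exp(-rT) * N(-d2) - S_0 * exp(-qT) * N(-d1)
N(-d1) = 0.47955425; N(-d2) = 0.58266957
P = 10.3300 * 0.98659072 * 0.58266957 - 10.0200 * 0.99650612 * 0.47955425 = 1.1499


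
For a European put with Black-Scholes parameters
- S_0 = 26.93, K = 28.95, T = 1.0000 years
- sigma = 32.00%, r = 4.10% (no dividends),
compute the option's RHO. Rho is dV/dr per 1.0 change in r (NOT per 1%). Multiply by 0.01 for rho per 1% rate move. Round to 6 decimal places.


d1 = 0.0620959463; d2 = -0.2579040537
phi(d1) = 0.3981738793; exp(-qT) = 1.0000000000; exp(-rT) = 0.9598291299
N(-d2) = 0.6017595219
Rho = -K*T*exp(-rT)*N(-d2) = -28.9500 * 1.0000 * 0.9598291299 * 0.6017595219 = -16.721124

Answer: Rho = -16.721124


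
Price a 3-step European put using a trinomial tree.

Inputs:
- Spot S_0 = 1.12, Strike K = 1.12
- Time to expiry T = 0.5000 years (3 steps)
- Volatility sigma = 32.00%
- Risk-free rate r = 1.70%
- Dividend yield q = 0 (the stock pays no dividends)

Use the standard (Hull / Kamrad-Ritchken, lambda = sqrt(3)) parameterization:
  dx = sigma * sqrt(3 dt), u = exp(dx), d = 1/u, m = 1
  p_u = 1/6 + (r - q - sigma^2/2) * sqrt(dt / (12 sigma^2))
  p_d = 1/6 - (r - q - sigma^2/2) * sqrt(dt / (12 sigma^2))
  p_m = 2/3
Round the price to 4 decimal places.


Answer: Price = V(0,0) = 0.0862

Derivation:
dt = T/N = 0.166667; dx = sigma*sqrt(3*dt) = 0.226274
u = exp(dx) = 1.253919; d = 1/u = 0.797499
p_u = 0.154071, p_m = 0.666667, p_d = 0.179262
Discount per step: exp(-r*dt) = 0.997171
Stock lattice S(k, j) with j the centered position index:
  k=0: S(0,+0) = 1.1200
  k=1: S(1,-1) = 0.8932; S(1,+0) = 1.1200; S(1,+1) = 1.4044
  k=2: S(2,-2) = 0.7123; S(2,-1) = 0.8932; S(2,+0) = 1.1200; S(2,+1) = 1.4044; S(2,+2) = 1.7610
  k=3: S(3,-3) = 0.5681; S(3,-2) = 0.7123; S(3,-1) = 0.8932; S(3,+0) = 1.1200; S(3,+1) = 1.4044; S(3,+2) = 1.7610; S(3,+3) = 2.2081
Terminal payoffs V(N, j) = max(K - S_T, 0):
  V(3,-3) = 0.551920; V(3,-2) = 0.407674; V(3,-1) = 0.226801; V(3,+0) = 0.000000; V(3,+1) = 0.000000; V(3,+2) = 0.000000; V(3,+3) = 0.000000
Backward induction: V(k, j) = exp(-r*dt) * [p_u * V(k+1, j+1) + p_m * V(k+1, j) + p_d * V(k+1, j-1)]
  V(2,-2) = exp(-r*dt) * [p_u*0.226801 + p_m*0.407674 + p_d*0.551920] = 0.404517
  V(2,-1) = exp(-r*dt) * [p_u*0.000000 + p_m*0.226801 + p_d*0.407674] = 0.223646
  V(2,+0) = exp(-r*dt) * [p_u*0.000000 + p_m*0.000000 + p_d*0.226801] = 0.040542
  V(2,+1) = exp(-r*dt) * [p_u*0.000000 + p_m*0.000000 + p_d*0.000000] = 0.000000
  V(2,+2) = exp(-r*dt) * [p_u*0.000000 + p_m*0.000000 + p_d*0.000000] = 0.000000
  V(1,-1) = exp(-r*dt) * [p_u*0.040542 + p_m*0.223646 + p_d*0.404517] = 0.227214
  V(1,+0) = exp(-r*dt) * [p_u*0.000000 + p_m*0.040542 + p_d*0.223646] = 0.066929
  V(1,+1) = exp(-r*dt) * [p_u*0.000000 + p_m*0.000000 + p_d*0.040542] = 0.007247
  V(0,+0) = exp(-r*dt) * [p_u*0.007247 + p_m*0.066929 + p_d*0.227214] = 0.086222


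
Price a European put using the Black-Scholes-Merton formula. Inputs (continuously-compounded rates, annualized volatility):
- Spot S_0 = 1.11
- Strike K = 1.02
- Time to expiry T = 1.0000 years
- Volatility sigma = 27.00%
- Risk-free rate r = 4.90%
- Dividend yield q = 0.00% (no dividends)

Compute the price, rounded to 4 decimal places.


Answer: Price = 0.0557

Derivation:
d1 = (ln(S/K) + (r - q + 0.5*sigma^2) * T) / (sigma * sqrt(T)) = 0.62965699
d2 = d1 - sigma * sqrt(T) = 0.35965699
exp(-rT) = 0.95218113; exp(-qT) = 1.00000000
P = K * exp(-rT) * N(-d2) - S_0 * exp(-qT) * N(-d1)
N(-d1) = 0.26445951; N(-d2) = 0.35955183
P = 1.0200 * 0.95218113 * 0.35955183 - 1.1100 * 1.00000000 * 0.26445951 = 0.0557


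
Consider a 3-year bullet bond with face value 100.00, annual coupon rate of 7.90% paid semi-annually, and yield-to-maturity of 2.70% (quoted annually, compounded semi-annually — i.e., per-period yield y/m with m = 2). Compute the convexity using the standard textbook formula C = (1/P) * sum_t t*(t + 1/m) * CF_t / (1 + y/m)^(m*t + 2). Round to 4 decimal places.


Coupon per period c = face * coupon_rate / m = 3.950000
Periods per year m = 2; per-period yield y/m = 0.013500
Number of cashflows N = 6
Cashflows (t years, CF_t, discount factor 1/(1+y/m)^(m*t), PV):
  t = 0.5000: CF_t = 3.950000, DF = 0.986680, PV = 3.897385
  t = 1.0000: CF_t = 3.950000, DF = 0.973537, PV = 3.845471
  t = 1.5000: CF_t = 3.950000, DF = 0.960569, PV = 3.794249
  t = 2.0000: CF_t = 3.950000, DF = 0.947774, PV = 3.743709
  t = 2.5000: CF_t = 3.950000, DF = 0.935150, PV = 3.693842
  t = 3.0000: CF_t = 103.950000, DF = 0.922694, PV = 95.913994
Price P = sum_t PV_t = 114.888651
Convexity numerator sum_t t*(t + 1/m) * CF_t / (1+y/m)^(m*t + 2):
  t = 0.5000: term = 1.897125
  t = 1.0000: term = 5.615564
  t = 1.5000: term = 11.081526
  t = 2.0000: term = 18.223197
  t = 2.5000: term = 26.970692
  t = 3.0000: term = 980.446202
Convexity = (1/P) * sum = 1044.234306 / 114.888651 = 9.089099

Answer: Convexity = 9.0891


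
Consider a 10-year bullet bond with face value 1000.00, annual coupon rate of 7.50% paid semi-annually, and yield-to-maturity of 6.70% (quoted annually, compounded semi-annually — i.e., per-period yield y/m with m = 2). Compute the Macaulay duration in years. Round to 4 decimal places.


Answer: Macaulay duration = 7.2957 years

Derivation:
Coupon per period c = face * coupon_rate / m = 37.500000
Periods per year m = 2; per-period yield y/m = 0.033500
Number of cashflows N = 20
Cashflows (t years, CF_t, discount factor 1/(1+y/m)^(m*t), PV):
  t = 0.5000: CF_t = 37.500000, DF = 0.967586, PV = 36.284470
  t = 1.0000: CF_t = 37.500000, DF = 0.936222, PV = 35.108341
  t = 1.5000: CF_t = 37.500000, DF = 0.905876, PV = 33.970335
  t = 2.0000: CF_t = 37.500000, DF = 0.876512, PV = 32.869216
  t = 2.5000: CF_t = 37.500000, DF = 0.848101, PV = 31.803789
  t = 3.0000: CF_t = 37.500000, DF = 0.820611, PV = 30.772897
  t = 3.5000: CF_t = 37.500000, DF = 0.794011, PV = 29.775420
  t = 4.0000: CF_t = 37.500000, DF = 0.768274, PV = 28.810276
  t = 4.5000: CF_t = 37.500000, DF = 0.743371, PV = 27.876416
  t = 5.0000: CF_t = 37.500000, DF = 0.719275, PV = 26.972826
  t = 5.5000: CF_t = 37.500000, DF = 0.695961, PV = 26.098526
  t = 6.0000: CF_t = 37.500000, DF = 0.673402, PV = 25.252565
  t = 6.5000: CF_t = 37.500000, DF = 0.651574, PV = 24.434025
  t = 7.0000: CF_t = 37.500000, DF = 0.630454, PV = 23.642017
  t = 7.5000: CF_t = 37.500000, DF = 0.610018, PV = 22.875682
  t = 8.0000: CF_t = 37.500000, DF = 0.590245, PV = 22.134187
  t = 8.5000: CF_t = 37.500000, DF = 0.571113, PV = 21.416727
  t = 9.0000: CF_t = 37.500000, DF = 0.552601, PV = 20.722522
  t = 9.5000: CF_t = 37.500000, DF = 0.534689, PV = 20.050820
  t = 10.0000: CF_t = 1037.500000, DF = 0.517357, PV = 536.757951
Price P = sum_t PV_t = 1057.629008
Macaulay numerator sum_t t * PV_t:
  t * PV_t at t = 0.5000: 18.142235
  t * PV_t at t = 1.0000: 35.108341
  t * PV_t at t = 1.5000: 50.955502
  t * PV_t at t = 2.0000: 65.738432
  t * PV_t at t = 2.5000: 79.509472
  t * PV_t at t = 3.0000: 92.318691
  t * PV_t at t = 3.5000: 104.213971
  t * PV_t at t = 4.0000: 115.241104
  t * PV_t at t = 4.5000: 125.443873
  t * PV_t at t = 5.0000: 134.864132
  t * PV_t at t = 5.5000: 143.541892
  t * PV_t at t = 6.0000: 151.515389
  t * PV_t at t = 6.5000: 158.821163
  t * PV_t at t = 7.0000: 165.494122
  t * PV_t at t = 7.5000: 171.567616
  t * PV_t at t = 8.0000: 177.073495
  t * PV_t at t = 8.5000: 182.042176
  t * PV_t at t = 9.0000: 186.502698
  t * PV_t at t = 9.5000: 190.482786
  t * PV_t at t = 10.0000: 5367.579507
Macaulay duration D = (sum_t t * PV_t) / P = 7716.156598 / 1057.629008 = 7.295712


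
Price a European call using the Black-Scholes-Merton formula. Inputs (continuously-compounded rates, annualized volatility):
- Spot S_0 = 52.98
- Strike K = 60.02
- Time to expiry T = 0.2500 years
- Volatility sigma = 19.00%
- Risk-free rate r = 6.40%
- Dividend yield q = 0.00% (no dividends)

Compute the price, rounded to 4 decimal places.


Answer: Price = 0.3332

Derivation:
d1 = (ln(S/K) + (r - q + 0.5*sigma^2) * T) / (sigma * sqrt(T)) = -1.09737743
d2 = d1 - sigma * sqrt(T) = -1.19237743
exp(-rT) = 0.98412732; exp(-qT) = 1.00000000
C = S_0 * exp(-qT) * N(d1) - K * exp(-rT) * N(d2)
N(d1) = 0.13623822; N(d2) = 0.11655664
C = 52.9800 * 1.00000000 * 0.13623822 - 60.0200 * 0.98412732 * 0.11655664 = 0.3332


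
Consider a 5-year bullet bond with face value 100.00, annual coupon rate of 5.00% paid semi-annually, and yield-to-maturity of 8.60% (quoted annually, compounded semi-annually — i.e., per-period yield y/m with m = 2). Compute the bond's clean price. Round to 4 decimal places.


Answer: Price = 85.6160

Derivation:
Coupon per period c = face * coupon_rate / m = 2.500000
Periods per year m = 2; per-period yield y/m = 0.043000
Number of cashflows N = 10
Cashflows (t years, CF_t, discount factor 1/(1+y/m)^(m*t), PV):
  t = 0.5000: CF_t = 2.500000, DF = 0.958773, PV = 2.396932
  t = 1.0000: CF_t = 2.500000, DF = 0.919245, PV = 2.298113
  t = 1.5000: CF_t = 2.500000, DF = 0.881347, PV = 2.203368
  t = 2.0000: CF_t = 2.500000, DF = 0.845012, PV = 2.112529
  t = 2.5000: CF_t = 2.500000, DF = 0.810174, PV = 2.025436
  t = 3.0000: CF_t = 2.500000, DF = 0.776773, PV = 1.941933
  t = 3.5000: CF_t = 2.500000, DF = 0.744749, PV = 1.861872
  t = 4.0000: CF_t = 2.500000, DF = 0.714045, PV = 1.785112
  t = 4.5000: CF_t = 2.500000, DF = 0.684607, PV = 1.711517
  t = 5.0000: CF_t = 102.500000, DF = 0.656382, PV = 67.279194
Price P = sum_t PV_t = 85.616007


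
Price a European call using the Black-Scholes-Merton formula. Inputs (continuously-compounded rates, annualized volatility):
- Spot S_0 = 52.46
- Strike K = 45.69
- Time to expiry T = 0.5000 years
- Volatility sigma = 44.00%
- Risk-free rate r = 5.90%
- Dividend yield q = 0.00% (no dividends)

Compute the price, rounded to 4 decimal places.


Answer: Price = 10.8731

Derivation:
d1 = (ln(S/K) + (r - q + 0.5*sigma^2) * T) / (sigma * sqrt(T)) = 0.69448016
d2 = d1 - sigma * sqrt(T) = 0.38335318
exp(-rT) = 0.97093088; exp(-qT) = 1.00000000
C = S_0 * exp(-qT) * N(d1) - K * exp(-rT) * N(d2)
N(d1) = 0.75630943; N(d2) = 0.64927104
C = 52.4600 * 1.00000000 * 0.75630943 - 45.6900 * 0.97093088 * 0.64927104 = 10.8731


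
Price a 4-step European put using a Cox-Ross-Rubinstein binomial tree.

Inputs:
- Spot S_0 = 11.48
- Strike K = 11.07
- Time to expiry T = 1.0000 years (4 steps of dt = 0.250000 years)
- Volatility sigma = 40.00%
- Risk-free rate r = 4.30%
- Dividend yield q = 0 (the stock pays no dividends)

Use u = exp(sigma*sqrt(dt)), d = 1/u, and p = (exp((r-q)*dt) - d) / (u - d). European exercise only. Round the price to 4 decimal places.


dt = T/N = 0.250000
u = exp(sigma*sqrt(dt)) = 1.221403; d = 1/u = 0.818731
p = (exp((r-q)*dt) - d) / (u - d) = 0.477007
Discount per step: exp(-r*dt) = 0.989308
Stock lattice S(k, i) with i counting down-moves:
  k=0: S(0,0) = 11.4800
  k=1: S(1,0) = 14.0217; S(1,1) = 9.3990
  k=2: S(2,0) = 17.1261; S(2,1) = 11.4800; S(2,2) = 7.6953
  k=3: S(3,0) = 20.9179; S(3,1) = 14.0217; S(3,2) = 9.3990; S(3,3) = 6.3004
  k=4: S(4,0) = 25.5492; S(4,1) = 17.1261; S(4,2) = 11.4800; S(4,3) = 7.6953; S(4,4) = 5.1583
Terminal payoffs V(N, i) = max(K - S_T, 0):
  V(4,0) = 0.000000; V(4,1) = 0.000000; V(4,2) = 0.000000; V(4,3) = 3.374726; V(4,4) = 5.911703
Backward induction: V(k, i) = exp(-r*dt) * [p * V(k+1, i) + (1-p) * V(k+1, i+1)].
  V(3,0) = exp(-r*dt) * [p*0.000000 + (1-p)*0.000000] = 0.000000
  V(3,1) = exp(-r*dt) * [p*0.000000 + (1-p)*0.000000] = 0.000000
  V(3,2) = exp(-r*dt) * [p*0.000000 + (1-p)*3.374726] = 1.746087
  V(3,3) = exp(-r*dt) * [p*3.374726 + (1-p)*5.911703] = 4.651277
  V(2,0) = exp(-r*dt) * [p*0.000000 + (1-p)*0.000000] = 0.000000
  V(2,1) = exp(-r*dt) * [p*0.000000 + (1-p)*1.746087] = 0.903428
  V(2,2) = exp(-r*dt) * [p*1.746087 + (1-p)*4.651277] = 3.230566
  V(1,0) = exp(-r*dt) * [p*0.000000 + (1-p)*0.903428] = 0.467435
  V(1,1) = exp(-r*dt) * [p*0.903428 + (1-p)*3.230566] = 2.097832
  V(0,0) = exp(-r*dt) * [p*0.467435 + (1-p)*2.097832] = 1.306006

Answer: Price = V(0,0) = 1.3060


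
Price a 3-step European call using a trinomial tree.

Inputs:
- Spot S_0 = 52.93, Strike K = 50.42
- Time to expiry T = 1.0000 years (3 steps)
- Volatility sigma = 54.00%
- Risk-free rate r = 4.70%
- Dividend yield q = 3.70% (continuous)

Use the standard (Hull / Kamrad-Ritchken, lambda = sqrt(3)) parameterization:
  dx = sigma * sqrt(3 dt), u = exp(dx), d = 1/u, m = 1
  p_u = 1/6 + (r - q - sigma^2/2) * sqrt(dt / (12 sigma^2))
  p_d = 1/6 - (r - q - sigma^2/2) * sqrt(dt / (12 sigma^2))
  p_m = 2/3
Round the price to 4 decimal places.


dt = T/N = 0.333333; dx = sigma*sqrt(3*dt) = 0.540000
u = exp(dx) = 1.716007; d = 1/u = 0.582748
p_u = 0.124753, p_m = 0.666667, p_d = 0.208580
Discount per step: exp(-r*dt) = 0.984455
Stock lattice S(k, j) with j the centered position index:
  k=0: S(0,+0) = 52.9300
  k=1: S(1,-1) = 30.8449; S(1,+0) = 52.9300; S(1,+1) = 90.8282
  k=2: S(2,-2) = 17.9748; S(2,-1) = 30.8449; S(2,+0) = 52.9300; S(2,+1) = 90.8282; S(2,+2) = 155.8619
  k=3: S(3,-3) = 10.4748; S(3,-2) = 17.9748; S(3,-1) = 30.8449; S(3,+0) = 52.9300; S(3,+1) = 90.8282; S(3,+2) = 155.8619; S(3,+3) = 267.4601
Terminal payoffs V(N, j) = max(S_T - K, 0):
  V(3,-3) = 0.000000; V(3,-2) = 0.000000; V(3,-1) = 0.000000; V(3,+0) = 2.510000; V(3,+1) = 40.408243; V(3,+2) = 105.441889; V(3,+3) = 217.040070
Backward induction: V(k, j) = exp(-r*dt) * [p_u * V(k+1, j+1) + p_m * V(k+1, j) + p_d * V(k+1, j-1)]
  V(2,-2) = exp(-r*dt) * [p_u*0.000000 + p_m*0.000000 + p_d*0.000000] = 0.000000
  V(2,-1) = exp(-r*dt) * [p_u*2.510000 + p_m*0.000000 + p_d*0.000000] = 0.308263
  V(2,+0) = exp(-r*dt) * [p_u*40.408243 + p_m*2.510000 + p_d*0.000000] = 6.610014
  V(2,+1) = exp(-r*dt) * [p_u*105.441889 + p_m*40.408243 + p_d*2.510000] = 39.985199
  V(2,+2) = exp(-r*dt) * [p_u*217.040070 + p_m*105.441889 + p_d*40.408243] = 104.154765
  V(1,-1) = exp(-r*dt) * [p_u*6.610014 + p_m*0.308263 + p_d*0.000000] = 1.014115
  V(1,+0) = exp(-r*dt) * [p_u*39.985199 + p_m*6.610014 + p_d*0.308263] = 9.312210
  V(1,+1) = exp(-r*dt) * [p_u*104.154765 + p_m*39.985199 + p_d*6.610014] = 40.391365
  V(0,+0) = exp(-r*dt) * [p_u*40.391365 + p_m*9.312210 + p_d*1.014115] = 11.280493

Answer: Price = V(0,0) = 11.2805


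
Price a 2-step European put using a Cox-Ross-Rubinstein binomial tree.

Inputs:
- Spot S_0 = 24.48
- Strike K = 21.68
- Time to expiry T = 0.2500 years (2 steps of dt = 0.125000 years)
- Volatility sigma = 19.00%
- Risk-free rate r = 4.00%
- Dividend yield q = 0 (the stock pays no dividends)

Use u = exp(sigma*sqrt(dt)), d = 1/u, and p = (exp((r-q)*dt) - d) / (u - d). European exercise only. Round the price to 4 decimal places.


dt = T/N = 0.125000
u = exp(sigma*sqrt(dt)) = 1.069483; d = 1/u = 0.935031
p = (exp((r-q)*dt) - d) / (u - d) = 0.520494
Discount per step: exp(-r*dt) = 0.995012
Stock lattice S(k, i) with i counting down-moves:
  k=0: S(0,0) = 24.4800
  k=1: S(1,0) = 26.1809; S(1,1) = 22.8896
  k=2: S(2,0) = 28.0001; S(2,1) = 24.4800; S(2,2) = 21.4025
Terminal payoffs V(N, i) = max(K - S_T, 0):
  V(2,0) = 0.000000; V(2,1) = 0.000000; V(2,2) = 0.277534
Backward induction: V(k, i) = exp(-r*dt) * [p * V(k+1, i) + (1-p) * V(k+1, i+1)].
  V(1,0) = exp(-r*dt) * [p*0.000000 + (1-p)*0.000000] = 0.000000
  V(1,1) = exp(-r*dt) * [p*0.000000 + (1-p)*0.277534] = 0.132415
  V(0,0) = exp(-r*dt) * [p*0.000000 + (1-p)*0.132415] = 0.063177

Answer: Price = V(0,0) = 0.0632


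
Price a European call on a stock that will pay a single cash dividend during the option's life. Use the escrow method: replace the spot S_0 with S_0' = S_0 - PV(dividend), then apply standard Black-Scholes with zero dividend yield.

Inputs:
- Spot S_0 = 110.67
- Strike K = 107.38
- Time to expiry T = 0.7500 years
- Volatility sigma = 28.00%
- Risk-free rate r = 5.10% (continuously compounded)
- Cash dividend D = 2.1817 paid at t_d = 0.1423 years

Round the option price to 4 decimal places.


PV(D) = D * exp(-r * t_d) = 2.1817 * 0.99276897 = 2.16592406
S_0' = S_0 - PV(D) = 110.6700 - 2.16592406 = 108.50407594
d1 = (ln(S_0'/K) + (r + sigma^2/2)*T) / (sigma*sqrt(T)) = 0.32192966
d2 = d1 - sigma*sqrt(T) = 0.07944255
exp(-rT) = 0.96247229
N(d1) = 0.62624701; N(d2) = 0.53165969
C = S_0' * N(d1) - K * exp(-rT) * N(d2) = 108.50407594 * 0.62624701 - 107.3800 * 0.96247229 * 0.53165969 = 13.0032

Answer: Price = 13.0032


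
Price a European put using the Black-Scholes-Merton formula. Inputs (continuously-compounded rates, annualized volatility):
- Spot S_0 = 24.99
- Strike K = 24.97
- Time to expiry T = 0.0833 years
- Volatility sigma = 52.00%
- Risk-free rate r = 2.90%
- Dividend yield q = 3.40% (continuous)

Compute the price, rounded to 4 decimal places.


Answer: Price = 1.4855

Derivation:
d1 = (ln(S/K) + (r - q + 0.5*sigma^2) * T) / (sigma * sqrt(T)) = 0.07760008
d2 = d1 - sigma * sqrt(T) = -0.07248097
exp(-rT) = 0.99758722; exp(-qT) = 0.99717181
P = K * exp(-rT) * N(-d2) - S_0 * exp(-qT) * N(-d1)
N(-d1) = 0.46907309; N(-d2) = 0.52889042
P = 24.9700 * 0.99758722 * 0.52889042 - 24.9900 * 0.99717181 * 0.46907309 = 1.4855


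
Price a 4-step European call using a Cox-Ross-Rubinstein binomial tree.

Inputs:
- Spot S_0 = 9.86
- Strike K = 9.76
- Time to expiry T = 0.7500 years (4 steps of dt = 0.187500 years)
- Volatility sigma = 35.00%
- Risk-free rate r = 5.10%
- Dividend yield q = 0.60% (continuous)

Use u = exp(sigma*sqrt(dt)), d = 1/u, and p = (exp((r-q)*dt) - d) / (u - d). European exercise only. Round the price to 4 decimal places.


Answer: Price = V(0,0) = 1.3273

Derivation:
dt = T/N = 0.187500
u = exp(sigma*sqrt(dt)) = 1.163642; d = 1/u = 0.859371
p = (exp((r-q)*dt) - d) / (u - d) = 0.490031
Discount per step: exp(-r*dt) = 0.990483
Stock lattice S(k, i) with i counting down-moves:
  k=0: S(0,0) = 9.8600
  k=1: S(1,0) = 11.4735; S(1,1) = 8.4734
  k=2: S(2,0) = 13.3511; S(2,1) = 9.8600; S(2,2) = 7.2818
  k=3: S(3,0) = 15.5358; S(3,1) = 11.4735; S(3,2) = 8.4734; S(3,3) = 6.2578
  k=4: S(4,0) = 18.0781; S(4,1) = 13.3511; S(4,2) = 9.8600; S(4,3) = 7.2818; S(4,4) = 5.3777
Terminal payoffs V(N, i) = max(S_T - K, 0):
  V(4,0) = 8.318149; V(4,1) = 3.591050; V(4,2) = 0.100000; V(4,3) = 0.000000; V(4,4) = 0.000000
Backward induction: V(k, i) = exp(-r*dt) * [p * V(k+1, i) + (1-p) * V(k+1, i+1)].
  V(3,0) = exp(-r*dt) * [p*8.318149 + (1-p)*3.591050] = 5.851256
  V(3,1) = exp(-r*dt) * [p*3.591050 + (1-p)*0.100000] = 1.793491
  V(3,2) = exp(-r*dt) * [p*0.100000 + (1-p)*0.000000] = 0.048537
  V(3,3) = exp(-r*dt) * [p*0.000000 + (1-p)*0.000000] = 0.000000
  V(2,0) = exp(-r*dt) * [p*5.851256 + (1-p)*1.793491] = 3.745931
  V(2,1) = exp(-r*dt) * [p*1.793491 + (1-p)*0.048537] = 0.895020
  V(2,2) = exp(-r*dt) * [p*0.048537 + (1-p)*0.000000] = 0.023558
  V(1,0) = exp(-r*dt) * [p*3.745931 + (1-p)*0.895020] = 2.270242
  V(1,1) = exp(-r*dt) * [p*0.895020 + (1-p)*0.023558] = 0.446313
  V(0,0) = exp(-r*dt) * [p*2.270242 + (1-p)*0.446313] = 1.327342


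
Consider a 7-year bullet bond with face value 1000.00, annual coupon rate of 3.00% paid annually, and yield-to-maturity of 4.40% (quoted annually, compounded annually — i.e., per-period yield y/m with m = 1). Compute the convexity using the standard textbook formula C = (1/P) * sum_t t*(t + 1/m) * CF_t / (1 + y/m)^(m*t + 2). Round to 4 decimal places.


Coupon per period c = face * coupon_rate / m = 30.000000
Periods per year m = 1; per-period yield y/m = 0.044000
Number of cashflows N = 7
Cashflows (t years, CF_t, discount factor 1/(1+y/m)^(m*t), PV):
  t = 1.0000: CF_t = 30.000000, DF = 0.957854, PV = 28.735632
  t = 2.0000: CF_t = 30.000000, DF = 0.917485, PV = 27.524552
  t = 3.0000: CF_t = 30.000000, DF = 0.878817, PV = 26.364513
  t = 4.0000: CF_t = 30.000000, DF = 0.841779, PV = 25.253365
  t = 5.0000: CF_t = 30.000000, DF = 0.806302, PV = 24.189047
  t = 6.0000: CF_t = 30.000000, DF = 0.772320, PV = 23.169585
  t = 7.0000: CF_t = 1030.000000, DF = 0.739770, PV = 761.962739
Price P = sum_t PV_t = 917.199434
Convexity numerator sum_t t*(t + 1/m) * CF_t / (1+y/m)^(m*t + 2):
  t = 1.0000: term = 52.729027
  t = 2.0000: term = 151.520191
  t = 3.0000: term = 290.268566
  t = 4.0000: term = 463.391708
  t = 5.0000: term = 665.792684
  t = 6.0000: term = 892.825439
  t = 7.0000: term = 39149.008163
Convexity = (1/P) * sum = 41665.535778 / 917.199434 = 45.426910

Answer: Convexity = 45.4269


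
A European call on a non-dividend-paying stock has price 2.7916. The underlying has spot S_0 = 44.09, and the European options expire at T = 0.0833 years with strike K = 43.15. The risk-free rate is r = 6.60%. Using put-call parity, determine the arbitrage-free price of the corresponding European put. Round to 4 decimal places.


Put-call parity: C - P = S_0 * exp(-qT) - K * exp(-rT).
S_0 * exp(-qT) = 44.0900 * 1.00000000 = 44.09000000
K * exp(-rT) = 43.1500 * 0.99451729 = 42.91342086
P = C - S*exp(-qT) + K*exp(-rT)
P = 2.7916 - 44.09000000 + 42.91342086 = 1.6150

Answer: Put price = 1.6150


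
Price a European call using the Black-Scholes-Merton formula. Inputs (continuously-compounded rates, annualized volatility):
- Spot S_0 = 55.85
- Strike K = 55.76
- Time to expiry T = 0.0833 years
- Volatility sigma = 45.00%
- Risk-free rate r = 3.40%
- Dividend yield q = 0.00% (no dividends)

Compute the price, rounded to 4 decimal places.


d1 = (ln(S/K) + (r - q + 0.5*sigma^2) * T) / (sigma * sqrt(T)) = 0.09916307
d2 = d1 - sigma * sqrt(T) = -0.03071476
exp(-rT) = 0.99717181; exp(-qT) = 1.00000000
C = S_0 * exp(-qT) * N(d1) - K * exp(-rT) * N(d2)
N(d1) = 0.53949560; N(d2) = 0.48774851
C = 55.8500 * 1.00000000 * 0.53949560 - 55.7600 * 0.99717181 * 0.48774851 = 3.0109

Answer: Price = 3.0109


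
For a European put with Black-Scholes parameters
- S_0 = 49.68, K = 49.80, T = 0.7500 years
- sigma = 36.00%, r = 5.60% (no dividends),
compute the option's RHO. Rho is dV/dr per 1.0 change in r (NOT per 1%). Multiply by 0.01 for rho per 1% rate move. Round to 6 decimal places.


Answer: Rho = -18.319859

Derivation:
d1 = 0.2828613893; d2 = -0.0289077561
phi(d1) = 0.3832975050; exp(-qT) = 1.0000000000; exp(-rT) = 0.9588697806
N(-d2) = 0.5115309201
Rho = -K*T*exp(-rT)*N(-d2) = -49.8000 * 0.7500 * 0.9588697806 * 0.5115309201 = -18.319859


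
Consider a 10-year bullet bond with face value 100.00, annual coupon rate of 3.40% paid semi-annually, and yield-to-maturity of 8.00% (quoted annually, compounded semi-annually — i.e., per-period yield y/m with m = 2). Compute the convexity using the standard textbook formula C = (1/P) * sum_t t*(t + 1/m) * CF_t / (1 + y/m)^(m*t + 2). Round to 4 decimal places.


Coupon per period c = face * coupon_rate / m = 1.700000
Periods per year m = 2; per-period yield y/m = 0.040000
Number of cashflows N = 20
Cashflows (t years, CF_t, discount factor 1/(1+y/m)^(m*t), PV):
  t = 0.5000: CF_t = 1.700000, DF = 0.961538, PV = 1.634615
  t = 1.0000: CF_t = 1.700000, DF = 0.924556, PV = 1.571746
  t = 1.5000: CF_t = 1.700000, DF = 0.888996, PV = 1.511294
  t = 2.0000: CF_t = 1.700000, DF = 0.854804, PV = 1.453167
  t = 2.5000: CF_t = 1.700000, DF = 0.821927, PV = 1.397276
  t = 3.0000: CF_t = 1.700000, DF = 0.790315, PV = 1.343535
  t = 3.5000: CF_t = 1.700000, DF = 0.759918, PV = 1.291860
  t = 4.0000: CF_t = 1.700000, DF = 0.730690, PV = 1.242173
  t = 4.5000: CF_t = 1.700000, DF = 0.702587, PV = 1.194397
  t = 5.0000: CF_t = 1.700000, DF = 0.675564, PV = 1.148459
  t = 5.5000: CF_t = 1.700000, DF = 0.649581, PV = 1.104288
  t = 6.0000: CF_t = 1.700000, DF = 0.624597, PV = 1.061815
  t = 6.5000: CF_t = 1.700000, DF = 0.600574, PV = 1.020976
  t = 7.0000: CF_t = 1.700000, DF = 0.577475, PV = 0.981708
  t = 7.5000: CF_t = 1.700000, DF = 0.555265, PV = 0.943950
  t = 8.0000: CF_t = 1.700000, DF = 0.533908, PV = 0.907644
  t = 8.5000: CF_t = 1.700000, DF = 0.513373, PV = 0.872735
  t = 9.0000: CF_t = 1.700000, DF = 0.493628, PV = 0.839168
  t = 9.5000: CF_t = 1.700000, DF = 0.474642, PV = 0.806892
  t = 10.0000: CF_t = 101.700000, DF = 0.456387, PV = 46.414552
Price P = sum_t PV_t = 68.742249
Convexity numerator sum_t t*(t + 1/m) * CF_t / (1+y/m)^(m*t + 2):
  t = 0.5000: term = 0.755647
  t = 1.0000: term = 2.179751
  t = 1.5000: term = 4.191828
  t = 2.0000: term = 6.717673
  t = 2.5000: term = 9.688952
  t = 3.0000: term = 13.042820
  t = 3.5000: term = 16.721564
  t = 4.0000: term = 20.672264
  t = 4.5000: term = 24.846471
  t = 5.0000: term = 29.199912
  t = 5.5000: term = 33.692206
  t = 6.0000: term = 38.286598
  t = 6.5000: term = 42.949709
  t = 7.0000: term = 47.651305
  t = 7.5000: term = 52.364071
  t = 8.0000: term = 57.063411
  t = 8.5000: term = 61.727247
  t = 9.0000: term = 66.335843
  t = 9.5000: term = 70.871627
  t = 10.0000: term = 4505.850596
Convexity = (1/P) * sum = 5104.809495 / 68.742249 = 74.260146

Answer: Convexity = 74.2601


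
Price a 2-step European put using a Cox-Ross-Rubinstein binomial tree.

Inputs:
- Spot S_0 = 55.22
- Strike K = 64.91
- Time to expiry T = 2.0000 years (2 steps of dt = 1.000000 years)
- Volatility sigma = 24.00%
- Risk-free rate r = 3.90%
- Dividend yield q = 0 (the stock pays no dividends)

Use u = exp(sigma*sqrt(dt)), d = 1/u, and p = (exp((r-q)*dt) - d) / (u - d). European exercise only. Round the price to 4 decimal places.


dt = T/N = 1.000000
u = exp(sigma*sqrt(dt)) = 1.271249; d = 1/u = 0.786628
p = (exp((r-q)*dt) - d) / (u - d) = 0.522351
Discount per step: exp(-r*dt) = 0.961751
Stock lattice S(k, i) with i counting down-moves:
  k=0: S(0,0) = 55.2200
  k=1: S(1,0) = 70.1984; S(1,1) = 43.4376
  k=2: S(2,0) = 89.2396; S(2,1) = 55.2200; S(2,2) = 34.1692
Terminal payoffs V(N, i) = max(K - S_T, 0):
  V(2,0) = 0.000000; V(2,1) = 9.690000; V(2,2) = 30.740781
Backward induction: V(k, i) = exp(-r*dt) * [p * V(k+1, i) + (1-p) * V(k+1, i+1)].
  V(1,0) = exp(-r*dt) * [p*0.000000 + (1-p)*9.690000] = 4.451381
  V(1,1) = exp(-r*dt) * [p*9.690000 + (1-p)*30.740781] = 18.989648
  V(0,0) = exp(-r*dt) * [p*4.451381 + (1-p)*18.989648] = 10.959691

Answer: Price = V(0,0) = 10.9597


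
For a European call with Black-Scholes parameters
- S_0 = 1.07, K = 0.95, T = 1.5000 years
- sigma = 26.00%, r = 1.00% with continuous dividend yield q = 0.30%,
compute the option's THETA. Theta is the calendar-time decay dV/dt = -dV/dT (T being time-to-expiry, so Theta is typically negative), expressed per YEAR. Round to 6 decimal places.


Answer: Theta = -0.041747

Derivation:
d1 = 0.5657440207; d2 = 0.2473103542
phi(d1) = 0.3399449175; exp(-qT) = 0.9955101098; exp(-rT) = 0.9851119396
Theta = -S*exp(-qT)*phi(d1)*sigma/(2*sqrt(T)) - r*K*exp(-rT)*N(d2) + q*S*exp(-qT)*N(d1)
N(d1) = 0.7142160972; N(d2) = 0.5976659769; sqrt(T) = 1.2247448714
Term 1 = -1.0700 * 0.9955101098 * 0.3399449175 * 0.2600 / (2 * 1.2247448714) = -0.0384357826
Term 2 = -0.0100 * 0.9500 * 0.9851119396 * 0.5976659769 = -0.0055932950
Term 3 = 0.0030 * 1.0700 * 0.9955101098 * 0.7142160972 = 0.0022823400
Theta = -0.0384357826 + (-0.0055932950) + (0.0022823400) = -0.041747


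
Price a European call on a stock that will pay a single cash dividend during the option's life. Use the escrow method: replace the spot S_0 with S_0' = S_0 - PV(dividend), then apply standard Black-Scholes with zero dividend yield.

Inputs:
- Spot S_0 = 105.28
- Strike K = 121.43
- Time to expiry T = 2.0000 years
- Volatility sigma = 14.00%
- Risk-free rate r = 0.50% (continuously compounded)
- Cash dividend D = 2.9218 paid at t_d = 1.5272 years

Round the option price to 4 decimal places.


Answer: Price = 2.5804

Derivation:
PV(D) = D * exp(-r * t_d) = 2.9218 * 0.99239308 = 2.89957410
S_0' = S_0 - PV(D) = 105.2800 - 2.89957410 = 102.38042590
d1 = (ln(S_0'/K) + (r + sigma^2/2)*T) / (sigma*sqrt(T)) = -0.71237182
d2 = d1 - sigma*sqrt(T) = -0.91036172
exp(-rT) = 0.99004983
N(d1) = 0.23811728; N(d2) = 0.18131589
C = S_0' * N(d1) - K * exp(-rT) * N(d2) = 102.38042590 * 0.23811728 - 121.4300 * 0.99004983 * 0.18131589 = 2.5804


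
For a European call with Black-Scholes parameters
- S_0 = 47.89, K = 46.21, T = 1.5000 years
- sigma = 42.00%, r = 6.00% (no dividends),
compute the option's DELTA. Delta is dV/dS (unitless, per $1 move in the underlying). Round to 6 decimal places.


Answer: Delta = 0.692019

Derivation:
d1 = 0.5015825774; d2 = -0.0128102686
phi(d1) = 0.3517864111; exp(-qT) = 1.0000000000; exp(-rT) = 0.9139311853
N(d1) = 0.6920194113
Delta = exp(-qT) * N(d1) = 1.0000000000 * 0.6920194113 = 0.692019


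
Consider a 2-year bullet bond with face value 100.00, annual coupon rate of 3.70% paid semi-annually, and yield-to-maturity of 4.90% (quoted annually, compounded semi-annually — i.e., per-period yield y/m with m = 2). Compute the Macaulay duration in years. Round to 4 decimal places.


Answer: Macaulay duration = 1.9455 years

Derivation:
Coupon per period c = face * coupon_rate / m = 1.850000
Periods per year m = 2; per-period yield y/m = 0.024500
Number of cashflows N = 4
Cashflows (t years, CF_t, discount factor 1/(1+y/m)^(m*t), PV):
  t = 0.5000: CF_t = 1.850000, DF = 0.976086, PV = 1.805759
  t = 1.0000: CF_t = 1.850000, DF = 0.952744, PV = 1.762576
  t = 1.5000: CF_t = 1.850000, DF = 0.929960, PV = 1.720425
  t = 2.0000: CF_t = 101.850000, DF = 0.907721, PV = 92.451334
Price P = sum_t PV_t = 97.740094
Macaulay numerator sum_t t * PV_t:
  t * PV_t at t = 0.5000: 0.902879
  t * PV_t at t = 1.0000: 1.762576
  t * PV_t at t = 1.5000: 2.580638
  t * PV_t at t = 2.0000: 184.902668
Macaulay duration D = (sum_t t * PV_t) / P = 190.148761 / 97.740094 = 1.945453


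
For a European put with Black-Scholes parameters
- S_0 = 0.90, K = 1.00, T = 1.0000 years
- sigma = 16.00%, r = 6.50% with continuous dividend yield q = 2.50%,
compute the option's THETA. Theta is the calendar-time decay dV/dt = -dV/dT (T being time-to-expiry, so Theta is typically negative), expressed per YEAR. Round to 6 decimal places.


d1 = -0.3285032229; d2 = -0.4885032229
phi(d1) = 0.3779869087; exp(-qT) = 0.9753099120; exp(-rT) = 0.9370674634
Theta = -S*exp(-qT)*phi(d1)*sigma/(2*sqrt(T)) + r*K*exp(-rT)*N(-d2) - q*S*exp(-qT)*N(-d1)
N(-d1) = 0.6287343961; N(-d2) = 0.6874032783; sqrt(T) = 1.0000000000
Term 1 = -0.9000 * 0.9753099120 * 0.3779869087 * 0.1600 / (2 * 1.0000000000) = -0.0265431153
Term 2 = 0.0650 * 1.0000 * 0.9370674634 * 0.6874032783 = 0.0418693110
Term 3 = -0.0250 * 0.9000 * 0.9753099120 * 0.6287343961 = -0.0137972450
Theta = -0.0265431153 + (0.0418693110) + (-0.0137972450) = 0.001529

Answer: Theta = 0.001529


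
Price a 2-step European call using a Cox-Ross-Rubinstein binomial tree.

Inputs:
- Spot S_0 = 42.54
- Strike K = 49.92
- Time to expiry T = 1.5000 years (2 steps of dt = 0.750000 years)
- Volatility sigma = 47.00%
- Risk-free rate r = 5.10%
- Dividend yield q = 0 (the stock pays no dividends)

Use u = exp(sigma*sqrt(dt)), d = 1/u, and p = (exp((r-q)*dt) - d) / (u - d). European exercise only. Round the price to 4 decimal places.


Answer: Price = V(0,0) = 8.5023

Derivation:
dt = T/N = 0.750000
u = exp(sigma*sqrt(dt)) = 1.502352; d = 1/u = 0.665623
p = (exp((r-q)*dt) - d) / (u - d) = 0.446223
Discount per step: exp(-r*dt) = 0.962472
Stock lattice S(k, i) with i counting down-moves:
  k=0: S(0,0) = 42.5400
  k=1: S(1,0) = 63.9101; S(1,1) = 28.3156
  k=2: S(2,0) = 96.0154; S(2,1) = 42.5400; S(2,2) = 18.8475
Terminal payoffs V(N, i) = max(S_T - K, 0):
  V(2,0) = 46.095409; V(2,1) = 0.000000; V(2,2) = 0.000000
Backward induction: V(k, i) = exp(-r*dt) * [p * V(k+1, i) + (1-p) * V(k+1, i+1)].
  V(1,0) = exp(-r*dt) * [p*46.095409 + (1-p)*0.000000] = 19.796942
  V(1,1) = exp(-r*dt) * [p*0.000000 + (1-p)*0.000000] = 0.000000
  V(0,0) = exp(-r*dt) * [p*19.796942 + (1-p)*0.000000] = 8.502342


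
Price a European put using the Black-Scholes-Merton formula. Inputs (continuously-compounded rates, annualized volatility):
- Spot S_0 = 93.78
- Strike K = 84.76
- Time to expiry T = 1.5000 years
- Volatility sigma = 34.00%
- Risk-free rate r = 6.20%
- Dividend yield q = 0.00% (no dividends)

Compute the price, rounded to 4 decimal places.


d1 = (ln(S/K) + (r - q + 0.5*sigma^2) * T) / (sigma * sqrt(T)) = 0.67439707
d2 = d1 - sigma * sqrt(T) = 0.25798381
exp(-rT) = 0.91119350; exp(-qT) = 1.00000000
P = K * exp(-rT) * N(-d2) - S_0 * exp(-qT) * N(-d1)
N(-d1) = 0.25002945; N(-d2) = 0.39820970
P = 84.7600 * 0.91119350 * 0.39820970 - 93.7800 * 1.00000000 * 0.25002945 = 7.3071

Answer: Price = 7.3071
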